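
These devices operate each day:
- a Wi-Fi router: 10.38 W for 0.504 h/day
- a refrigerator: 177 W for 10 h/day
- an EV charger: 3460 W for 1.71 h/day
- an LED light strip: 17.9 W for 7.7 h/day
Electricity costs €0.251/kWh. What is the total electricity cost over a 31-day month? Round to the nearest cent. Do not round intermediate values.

Wi-Fi router: 10.38 W × 0.504 h × 31 d = 162 Wh = 0.1622 kWh
refrigerator: 177 W × 10 h × 31 d = 54,870 Wh = 54.87 kWh
EV charger: 3460 W × 1.71 h × 31 d = 183,415 Wh = 183.4 kWh
LED light strip: 17.9 W × 7.7 h × 31 d = 4,273 Wh = 4.273 kWh
Total energy = 0.1622 + 54.87 + 183.4 + 4.273 = 242.7 kWh
Cost = 242.7 kWh × €0.251 = €60.92

€60.92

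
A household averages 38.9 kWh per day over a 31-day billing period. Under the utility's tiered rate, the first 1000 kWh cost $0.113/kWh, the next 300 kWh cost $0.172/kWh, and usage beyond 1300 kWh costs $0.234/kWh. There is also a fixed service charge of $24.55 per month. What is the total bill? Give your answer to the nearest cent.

Usage = 38.9 kWh/day × 31 days = 1205.9 kWh
First 1000 kWh × $0.113 = $113.00
Next 205.9 kWh × $0.172 = $35.41
Remaining tier: 0 kWh (not reached)
Energy charge = $148.41; + service $24.55 = $172.96

$172.96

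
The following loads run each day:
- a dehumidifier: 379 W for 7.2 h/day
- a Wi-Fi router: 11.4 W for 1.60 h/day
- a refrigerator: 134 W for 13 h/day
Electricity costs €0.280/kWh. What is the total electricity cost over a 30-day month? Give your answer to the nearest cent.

€37.71

dehumidifier: 379 W × 7.2 h × 30 d = 81,864 Wh = 81.86 kWh
Wi-Fi router: 11.4 W × 1.60 h × 30 d = 547 Wh = 0.5472 kWh
refrigerator: 134 W × 13 h × 30 d = 52,260 Wh = 52.26 kWh
Total energy = 81.86 + 0.5472 + 52.26 = 134.7 kWh
Cost = 134.7 kWh × €0.280 = €37.71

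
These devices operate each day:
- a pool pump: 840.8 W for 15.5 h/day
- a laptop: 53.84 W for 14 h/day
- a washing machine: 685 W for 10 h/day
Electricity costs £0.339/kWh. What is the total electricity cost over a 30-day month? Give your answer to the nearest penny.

pool pump: 840.8 W × 15.5 h × 30 d = 390,972 Wh = 391 kWh
laptop: 53.84 W × 14 h × 30 d = 22,613 Wh = 22.61 kWh
washing machine: 685 W × 10 h × 30 d = 205,500 Wh = 205.5 kWh
Total energy = 391 + 22.61 + 205.5 = 619.1 kWh
Cost = 619.1 kWh × £0.339 = £209.87

£209.87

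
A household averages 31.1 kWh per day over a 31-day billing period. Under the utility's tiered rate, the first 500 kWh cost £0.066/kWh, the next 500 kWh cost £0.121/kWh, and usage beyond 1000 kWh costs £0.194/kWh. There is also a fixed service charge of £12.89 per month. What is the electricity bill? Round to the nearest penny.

Usage = 31.1 kWh/day × 31 days = 964.1 kWh
First 500 kWh × £0.066 = £33.00
Next 464.1 kWh × £0.121 = £56.16
Remaining tier: 0 kWh (not reached)
Energy charge = £89.16; + service £12.89 = £102.05

£102.05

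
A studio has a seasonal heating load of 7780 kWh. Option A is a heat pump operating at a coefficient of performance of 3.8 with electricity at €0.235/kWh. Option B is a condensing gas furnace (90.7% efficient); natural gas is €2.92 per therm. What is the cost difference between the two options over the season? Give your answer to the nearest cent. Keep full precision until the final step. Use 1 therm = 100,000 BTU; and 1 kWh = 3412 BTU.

Heat load = 7780 kWh × 3412 = 26,545,360 BTU
Gas: input = 26,545,360 / 0.907 = 29,267,211 BTU = 292.7 therm → 292.7 × €2.92 = €854.60
Heat pump: 26,545,360 BTU / 3412 = 7,780 kWh heat; / 3.8 = 2,047 kWh in → × €0.235 = €481.13
Difference = |€854.60 − €481.13| = €373.47

€373.47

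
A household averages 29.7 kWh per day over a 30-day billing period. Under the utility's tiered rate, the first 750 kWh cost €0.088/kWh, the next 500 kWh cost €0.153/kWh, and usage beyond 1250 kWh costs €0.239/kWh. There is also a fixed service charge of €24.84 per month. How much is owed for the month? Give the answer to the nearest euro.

Usage = 29.7 kWh/day × 30 days = 891 kWh
First 750 kWh × €0.088 = €66.00
Next 141 kWh × €0.153 = €21.57
Remaining tier: 0 kWh (not reached)
Energy charge = €87.57; + service €24.84 = €112.41 ≈ €112

€112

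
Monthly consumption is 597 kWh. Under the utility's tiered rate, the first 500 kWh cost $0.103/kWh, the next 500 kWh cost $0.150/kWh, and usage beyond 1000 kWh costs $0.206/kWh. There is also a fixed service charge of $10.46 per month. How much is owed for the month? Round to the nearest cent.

$76.51

First 500 kWh × $0.103 = $51.50
Next 97 kWh × $0.150 = $14.55
Remaining tier: 0 kWh (not reached)
Energy charge = $66.05; + service $10.46 = $76.51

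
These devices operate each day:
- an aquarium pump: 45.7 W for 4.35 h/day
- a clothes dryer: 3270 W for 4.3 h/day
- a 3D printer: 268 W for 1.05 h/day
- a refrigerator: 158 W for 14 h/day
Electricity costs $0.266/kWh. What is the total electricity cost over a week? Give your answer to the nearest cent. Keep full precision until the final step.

$31.19

aquarium pump: 45.7 W × 4.35 h × 7 d = 1,392 Wh = 1.392 kWh
clothes dryer: 3270 W × 4.3 h × 7 d = 98,427 Wh = 98.43 kWh
3D printer: 268 W × 1.05 h × 7 d = 1,970 Wh = 1.97 kWh
refrigerator: 158 W × 14 h × 7 d = 15,484 Wh = 15.48 kWh
Total energy = 1.392 + 98.43 + 1.97 + 15.48 = 117.3 kWh
Cost = 117.3 kWh × $0.266 = $31.19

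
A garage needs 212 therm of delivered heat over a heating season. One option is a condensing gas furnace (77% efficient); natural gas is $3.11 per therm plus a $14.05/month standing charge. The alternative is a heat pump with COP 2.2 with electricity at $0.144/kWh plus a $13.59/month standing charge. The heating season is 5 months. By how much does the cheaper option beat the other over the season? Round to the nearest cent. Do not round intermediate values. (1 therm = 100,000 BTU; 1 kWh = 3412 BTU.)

$451.87

Heat load = 212 therm × 100,000 = 21,200,000 BTU
Gas: input = 21,200,000 / 0.77 = 27,532,468 BTU = 275.3 therm → 275.3 × $3.11 = $856.26; + 5 × $14.05 standing = $926.51
Heat pump: 21,200,000 BTU / 3412 = 6,213 kWh heat; / 2.2 = 2,824 kWh in → × $0.144 = $406.69; + 5 × $13.59 standing = $474.64
Difference = |$926.51 − $474.64| = $451.87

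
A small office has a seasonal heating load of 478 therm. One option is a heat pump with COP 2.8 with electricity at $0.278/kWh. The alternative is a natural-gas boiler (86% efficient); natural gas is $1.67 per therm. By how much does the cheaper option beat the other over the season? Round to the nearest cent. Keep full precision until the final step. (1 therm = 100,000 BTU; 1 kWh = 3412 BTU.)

Heat load = 478 therm × 100,000 = 47,800,000 BTU
Gas: input = 47,800,000 / 0.86 = 55,581,395 BTU = 555.8 therm → 555.8 × $1.67 = $928.21
Heat pump: 47,800,000 BTU / 3412 = 14,010 kWh heat; / 2.8 = 5,003 kWh in → × $0.278 = $1,390.93
Difference = |$928.21 − $1,390.93| = $462.72

$462.72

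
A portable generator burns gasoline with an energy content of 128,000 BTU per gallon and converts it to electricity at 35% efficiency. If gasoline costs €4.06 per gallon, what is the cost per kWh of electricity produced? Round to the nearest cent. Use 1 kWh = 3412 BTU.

Electrical output per gallon = 128,000 BTU × 0.35 / 3412 BTU/kWh = 13.13 kWh
Cost per kWh = €4.06 / 13.13 kWh = €0.309

€0.31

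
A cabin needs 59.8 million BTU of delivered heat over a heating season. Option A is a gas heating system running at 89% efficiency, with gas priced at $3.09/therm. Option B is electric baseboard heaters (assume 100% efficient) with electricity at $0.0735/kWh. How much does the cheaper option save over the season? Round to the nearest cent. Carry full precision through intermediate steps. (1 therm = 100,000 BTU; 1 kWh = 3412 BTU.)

$788.01

Heat load = 59.8 × 10⁶ BTU = 59,800,000 BTU
Gas: input = 59,800,000 / 0.89 = 67,191,011 BTU = 671.9 therm → 671.9 × $3.09 = $2,076.20
Electric: 59,800,000 BTU / 3412 = 17,530 kWh → × $0.0735 = $1,288.19
Difference = |$2,076.20 − $1,288.19| = $788.01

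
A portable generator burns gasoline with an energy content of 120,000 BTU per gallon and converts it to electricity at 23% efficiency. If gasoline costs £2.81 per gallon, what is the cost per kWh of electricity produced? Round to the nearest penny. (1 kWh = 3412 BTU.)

£0.35

Electrical output per gallon = 120,000 BTU × 0.23 / 3412 BTU/kWh = 8.089 kWh
Cost per kWh = £2.81 / 8.089 kWh = £0.347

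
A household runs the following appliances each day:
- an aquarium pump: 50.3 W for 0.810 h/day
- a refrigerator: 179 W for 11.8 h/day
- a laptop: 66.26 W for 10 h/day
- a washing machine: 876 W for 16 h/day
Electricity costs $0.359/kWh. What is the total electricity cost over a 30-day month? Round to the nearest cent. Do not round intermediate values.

$181.28

aquarium pump: 50.3 W × 0.810 h × 30 d = 1,222 Wh = 1.222 kWh
refrigerator: 179 W × 11.8 h × 30 d = 63,366 Wh = 63.37 kWh
laptop: 66.26 W × 10 h × 30 d = 19,878 Wh = 19.88 kWh
washing machine: 876 W × 16 h × 30 d = 420,480 Wh = 420.5 kWh
Total energy = 1.222 + 63.37 + 19.88 + 420.5 = 504.9 kWh
Cost = 504.9 kWh × $0.359 = $181.28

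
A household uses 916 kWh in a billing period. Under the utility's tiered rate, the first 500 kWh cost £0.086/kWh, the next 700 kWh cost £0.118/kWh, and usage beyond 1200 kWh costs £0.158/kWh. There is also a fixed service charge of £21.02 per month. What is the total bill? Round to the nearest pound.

First 500 kWh × £0.086 = £43.00
Next 416 kWh × £0.118 = £49.09
Remaining tier: 0 kWh (not reached)
Energy charge = £92.09; + service £21.02 = £113.11 ≈ £113

£113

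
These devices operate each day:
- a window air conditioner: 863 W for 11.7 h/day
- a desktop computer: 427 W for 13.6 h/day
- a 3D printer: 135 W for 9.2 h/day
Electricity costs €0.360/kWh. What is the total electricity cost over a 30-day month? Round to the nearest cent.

€185.18

window air conditioner: 863 W × 11.7 h × 30 d = 302,913 Wh = 302.9 kWh
desktop computer: 427 W × 13.6 h × 30 d = 174,216 Wh = 174.2 kWh
3D printer: 135 W × 9.2 h × 30 d = 37,260 Wh = 37.26 kWh
Total energy = 302.9 + 174.2 + 37.26 = 514.4 kWh
Cost = 514.4 kWh × €0.360 = €185.18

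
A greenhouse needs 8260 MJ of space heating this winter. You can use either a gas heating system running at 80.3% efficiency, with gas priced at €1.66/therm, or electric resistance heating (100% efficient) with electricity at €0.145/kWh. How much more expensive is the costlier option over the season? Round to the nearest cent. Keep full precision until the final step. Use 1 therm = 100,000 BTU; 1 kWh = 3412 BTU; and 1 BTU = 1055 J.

Heat load = 8260 MJ = 8,260,000,000 J / 1055 = 7,829,384 BTU
Gas: input = 7,829,384 / 0.803 = 9,750,167 BTU = 97.5 therm → 97.5 × €1.66 = €161.85
Electric: 7,829,384 BTU / 3412 = 2,295 kWh → × €0.145 = €332.73
Difference = |€161.85 − €332.73| = €170.87

€170.87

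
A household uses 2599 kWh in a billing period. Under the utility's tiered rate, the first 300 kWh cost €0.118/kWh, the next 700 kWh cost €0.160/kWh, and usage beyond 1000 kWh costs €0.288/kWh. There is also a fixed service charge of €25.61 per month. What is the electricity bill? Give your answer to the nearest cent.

First 300 kWh × €0.118 = €35.40
Next 700 kWh × €0.160 = €112.00
Remaining 1599 kWh × €0.288 = €460.51
Energy charge = €607.91; + service €25.61 = €633.52

€633.52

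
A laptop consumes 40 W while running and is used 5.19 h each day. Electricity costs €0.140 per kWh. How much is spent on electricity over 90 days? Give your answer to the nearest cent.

€2.62

Energy = 40 W × 5.19 h/day × 90 days = 18,684 Wh = 18.68 kWh
Cost = 18.68 kWh × €0.140/kWh = €2.62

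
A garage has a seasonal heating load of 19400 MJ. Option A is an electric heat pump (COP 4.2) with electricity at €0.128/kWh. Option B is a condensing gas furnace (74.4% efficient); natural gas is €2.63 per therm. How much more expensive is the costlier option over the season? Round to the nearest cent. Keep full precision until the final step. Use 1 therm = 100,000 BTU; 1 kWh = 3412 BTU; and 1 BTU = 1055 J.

Heat load = 19400 MJ = 19,400,000,000 J / 1055 = 18,388,626 BTU
Gas: input = 18,388,626 / 0.744 = 24,715,895 BTU = 247.2 therm → 247.2 × €2.63 = €650.03
Heat pump: 18,388,626 BTU / 3412 = 5,389 kWh heat; / 4.2 = 1,283 kWh in → × €0.128 = €164.25
Difference = |€650.03 − €164.25| = €485.78

€485.78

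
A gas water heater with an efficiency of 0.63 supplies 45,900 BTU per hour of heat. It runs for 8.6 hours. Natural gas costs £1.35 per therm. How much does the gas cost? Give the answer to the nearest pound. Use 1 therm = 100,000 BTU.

Heat delivered = 45,900 BTU/h × 8.6 h = 394,740 BTU
Gas input = 394,740 / 0.63 = 626,571 BTU
= 626,571 / 100,000 = 6.266 therm
Cost = 6.266 × £1.35/therm = £8.46 ≈ £8

£8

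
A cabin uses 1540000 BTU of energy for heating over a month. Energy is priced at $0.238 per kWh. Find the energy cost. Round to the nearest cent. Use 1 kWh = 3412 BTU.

$107.42

1540000 BTU × (0.00029308 kWh/BTU) = 451.3 kWh
Cost = 451.3 kWh × $0.238/kWh = $107.42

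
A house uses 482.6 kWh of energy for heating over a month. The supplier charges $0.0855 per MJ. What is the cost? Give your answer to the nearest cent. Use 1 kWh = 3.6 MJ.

$148.54

482.6 kWh × (3.6 MJ/kWh) = 1,737 MJ
Cost = 1,737 MJ × $0.0855/MJ = $148.54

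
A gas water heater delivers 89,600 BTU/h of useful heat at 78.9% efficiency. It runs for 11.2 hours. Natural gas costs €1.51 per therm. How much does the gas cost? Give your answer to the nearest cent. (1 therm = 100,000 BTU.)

€19.21

Heat delivered = 89,600 BTU/h × 11.2 h = 1,003,520 BTU
Gas input = 1,003,520 / 0.789 = 1,271,888 BTU
= 1,271,888 / 100,000 = 12.72 therm
Cost = 12.72 × €1.51/therm = €19.21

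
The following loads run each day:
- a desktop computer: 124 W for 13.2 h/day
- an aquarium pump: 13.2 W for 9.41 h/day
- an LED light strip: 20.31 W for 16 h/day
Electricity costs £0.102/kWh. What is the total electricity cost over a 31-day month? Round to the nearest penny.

desktop computer: 124 W × 13.2 h × 31 d = 50,741 Wh = 50.74 kWh
aquarium pump: 13.2 W × 9.41 h × 31 d = 3,851 Wh = 3.851 kWh
LED light strip: 20.31 W × 16 h × 31 d = 10,074 Wh = 10.07 kWh
Total energy = 50.74 + 3.851 + 10.07 = 64.67 kWh
Cost = 64.67 kWh × £0.102 = £6.60

£6.60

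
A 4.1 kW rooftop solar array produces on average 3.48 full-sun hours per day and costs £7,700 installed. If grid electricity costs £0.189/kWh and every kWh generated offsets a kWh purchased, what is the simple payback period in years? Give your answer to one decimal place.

Daily generation = 4.1 kW × 3.48 h = 14.27 kWh
Annual generation = 14.27 × 365 = 5207.8 kWh
Annual savings = 5207.8 × £0.189 = £984.28
Payback = £7,700 / £984.28 = 7.82 years

7.8 years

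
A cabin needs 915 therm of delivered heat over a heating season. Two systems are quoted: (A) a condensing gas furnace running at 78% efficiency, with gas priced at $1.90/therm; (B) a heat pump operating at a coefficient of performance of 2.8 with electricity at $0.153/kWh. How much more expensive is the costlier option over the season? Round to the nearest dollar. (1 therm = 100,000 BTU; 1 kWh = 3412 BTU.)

$763

Heat load = 915 therm × 100,000 = 91,500,000 BTU
Gas: input = 91,500,000 / 0.78 = 117,307,692 BTU = 1,173 therm → 1,173 × $1.90 = $2,228.85
Heat pump: 91,500,000 BTU / 3412 = 26,820 kWh heat; / 2.8 = 9,578 kWh in → × $0.153 = $1,465.36
Difference = |$2,228.85 − $1,465.36| = $763.48 ≈ $763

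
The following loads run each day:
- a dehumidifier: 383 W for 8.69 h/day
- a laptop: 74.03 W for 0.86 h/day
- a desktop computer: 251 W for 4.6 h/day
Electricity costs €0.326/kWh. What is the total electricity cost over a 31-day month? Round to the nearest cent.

dehumidifier: 383 W × 8.69 h × 31 d = 103,176 Wh = 103.2 kWh
laptop: 74.03 W × 0.86 h × 31 d = 1,974 Wh = 1.974 kWh
desktop computer: 251 W × 4.6 h × 31 d = 35,793 Wh = 35.79 kWh
Total energy = 103.2 + 1.974 + 35.79 = 140.9 kWh
Cost = 140.9 kWh × €0.326 = €45.95

€45.95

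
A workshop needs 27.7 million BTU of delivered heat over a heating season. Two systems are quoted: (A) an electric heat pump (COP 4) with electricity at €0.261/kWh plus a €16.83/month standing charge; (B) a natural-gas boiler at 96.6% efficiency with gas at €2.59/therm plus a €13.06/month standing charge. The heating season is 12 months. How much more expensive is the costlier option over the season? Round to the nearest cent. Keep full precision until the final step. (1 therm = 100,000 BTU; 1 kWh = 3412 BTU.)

Heat load = 27.7 × 10⁶ BTU = 27,700,000 BTU
Gas: input = 27,700,000 / 0.966 = 28,674,948 BTU = 286.7 therm → 286.7 × €2.59 = €742.68; + 12 × €13.06 standing = €899.40
Heat pump: 27,700,000 BTU / 3412 = 8,118 kWh heat; / 4 = 2,030 kWh in → × €0.261 = €529.73; + 12 × €16.83 standing = €731.69
Difference = |€899.40 − €731.69| = €167.72

€167.72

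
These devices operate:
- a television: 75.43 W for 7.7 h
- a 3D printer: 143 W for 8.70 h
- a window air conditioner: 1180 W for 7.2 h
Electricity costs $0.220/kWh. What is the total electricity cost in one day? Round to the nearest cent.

$2.27

television: 75.43 W × 7.7 h = 581 Wh = 0.5808 kWh
3D printer: 143 W × 8.70 h = 1,244 Wh = 1.244 kWh
window air conditioner: 1180 W × 7.2 h = 8,496 Wh = 8.496 kWh
Total energy = 0.5808 + 1.244 + 8.496 = 10.32 kWh
Cost = 10.32 kWh × $0.220 = $2.27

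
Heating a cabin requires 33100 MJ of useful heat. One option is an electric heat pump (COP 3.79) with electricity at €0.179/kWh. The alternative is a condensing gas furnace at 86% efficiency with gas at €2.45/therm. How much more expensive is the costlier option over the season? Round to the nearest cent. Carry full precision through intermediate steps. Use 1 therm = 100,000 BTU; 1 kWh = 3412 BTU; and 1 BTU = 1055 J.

Heat load = 33100 MJ = 33,100,000,000 J / 1055 = 31,374,408 BTU
Gas: input = 31,374,408 / 0.86 = 36,481,869 BTU = 364.8 therm → 364.8 × €2.45 = €893.81
Heat pump: 31,374,408 BTU / 3412 = 9,195 kWh heat; / 3.79 = 2,426 kWh in → × €0.179 = €434.29
Difference = |€893.81 − €434.29| = €459.52

€459.52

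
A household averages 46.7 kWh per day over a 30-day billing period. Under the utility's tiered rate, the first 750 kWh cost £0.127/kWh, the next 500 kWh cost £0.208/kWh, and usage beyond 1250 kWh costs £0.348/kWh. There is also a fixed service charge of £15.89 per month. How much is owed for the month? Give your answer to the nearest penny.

Usage = 46.7 kWh/day × 30 days = 1401 kWh
First 750 kWh × £0.127 = £95.25
Next 500 kWh × £0.208 = £104.00
Remaining 151 kWh × £0.348 = £52.55
Energy charge = £251.80; + service £15.89 = £267.69

£267.69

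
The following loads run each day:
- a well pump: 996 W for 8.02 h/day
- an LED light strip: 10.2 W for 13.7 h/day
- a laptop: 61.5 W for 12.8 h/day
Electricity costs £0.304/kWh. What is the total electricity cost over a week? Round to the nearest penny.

£18.97

well pump: 996 W × 8.02 h × 7 d = 55,915 Wh = 55.92 kWh
LED light strip: 10.2 W × 13.7 h × 7 d = 978 Wh = 0.9782 kWh
laptop: 61.5 W × 12.8 h × 7 d = 5,510 Wh = 5.51 kWh
Total energy = 55.92 + 0.9782 + 5.51 = 62.4 kWh
Cost = 62.4 kWh × £0.304 = £18.97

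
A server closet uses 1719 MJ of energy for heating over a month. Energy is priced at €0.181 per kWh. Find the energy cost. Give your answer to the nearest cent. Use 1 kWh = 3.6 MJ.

€86.43

1719 MJ × (0.27778 kWh/MJ) = 477.5 kWh
Cost = 477.5 kWh × €0.181/kWh = €86.43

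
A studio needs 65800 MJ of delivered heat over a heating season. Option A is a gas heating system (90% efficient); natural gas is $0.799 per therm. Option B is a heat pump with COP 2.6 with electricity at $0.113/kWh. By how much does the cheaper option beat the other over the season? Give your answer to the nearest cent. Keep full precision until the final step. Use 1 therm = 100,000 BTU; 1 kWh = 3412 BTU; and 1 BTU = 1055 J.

Heat load = 65800 MJ = 65,800,000,000 J / 1055 = 62,369,668 BTU
Gas: input = 62,369,668 / 0.90 = 69,299,631 BTU = 693 therm → 693 × $0.799 = $553.70
Heat pump: 62,369,668 BTU / 3412 = 18,280 kWh heat; / 2.6 = 7,031 kWh in → × $0.113 = $794.46
Difference = |$553.70 − $794.46| = $240.75

$240.75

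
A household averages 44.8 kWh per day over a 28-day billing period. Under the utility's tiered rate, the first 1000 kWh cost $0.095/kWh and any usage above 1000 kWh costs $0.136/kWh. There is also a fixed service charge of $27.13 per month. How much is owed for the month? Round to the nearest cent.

$156.73

Usage = 44.8 kWh/day × 28 days = 1254.4 kWh
First 1000 kWh × $0.095 = $95.00
Remaining 254.4 kWh × $0.136 = $34.60
Energy charge = $129.60; + service $27.13 = $156.73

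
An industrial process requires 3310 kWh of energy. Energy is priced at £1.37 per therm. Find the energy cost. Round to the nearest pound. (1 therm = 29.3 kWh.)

£155

3310 kWh × (0.03413 therm/kWh) = 113 therm
Cost = 113 therm × £1.37/therm = £154.77 ≈ £155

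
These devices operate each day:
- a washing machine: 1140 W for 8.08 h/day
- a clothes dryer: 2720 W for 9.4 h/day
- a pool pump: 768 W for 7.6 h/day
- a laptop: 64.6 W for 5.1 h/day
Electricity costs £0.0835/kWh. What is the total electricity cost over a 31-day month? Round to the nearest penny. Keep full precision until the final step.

washing machine: 1140 W × 8.08 h × 31 d = 285,547 Wh = 285.5 kWh
clothes dryer: 2720 W × 9.4 h × 31 d = 792,608 Wh = 792.6 kWh
pool pump: 768 W × 7.6 h × 31 d = 180,941 Wh = 180.9 kWh
laptop: 64.6 W × 5.1 h × 31 d = 10,213 Wh = 10.21 kWh
Total energy = 285.5 + 792.6 + 180.9 + 10.21 = 1,269 kWh
Cost = 1,269 kWh × £0.0835 = £105.99

£105.99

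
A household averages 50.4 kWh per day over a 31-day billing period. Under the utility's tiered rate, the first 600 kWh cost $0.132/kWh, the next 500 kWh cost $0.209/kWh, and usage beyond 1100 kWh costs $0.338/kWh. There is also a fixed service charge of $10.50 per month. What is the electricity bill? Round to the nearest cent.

$350.49

Usage = 50.4 kWh/day × 31 days = 1562.4 kWh
First 600 kWh × $0.132 = $79.20
Next 500 kWh × $0.209 = $104.50
Remaining 462.4 kWh × $0.338 = $156.29
Energy charge = $339.99; + service $10.50 = $350.49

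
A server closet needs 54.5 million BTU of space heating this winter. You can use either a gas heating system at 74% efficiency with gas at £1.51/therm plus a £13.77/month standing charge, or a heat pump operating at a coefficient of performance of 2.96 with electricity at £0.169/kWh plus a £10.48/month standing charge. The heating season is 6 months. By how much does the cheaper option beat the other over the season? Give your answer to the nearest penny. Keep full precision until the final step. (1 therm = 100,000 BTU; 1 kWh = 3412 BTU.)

£219.86

Heat load = 54.5 × 10⁶ BTU = 54,500,000 BTU
Gas: input = 54,500,000 / 0.74 = 73,648,649 BTU = 736.5 therm → 736.5 × £1.51 = £1,112.09; + 6 × £13.77 standing = £1,194.71
Heat pump: 54,500,000 BTU / 3412 = 15,970 kWh heat; / 2.96 = 5,396 kWh in → × £0.169 = £911.97; + 6 × £10.48 standing = £974.85
Difference = |£1,194.71 − £974.85| = £219.86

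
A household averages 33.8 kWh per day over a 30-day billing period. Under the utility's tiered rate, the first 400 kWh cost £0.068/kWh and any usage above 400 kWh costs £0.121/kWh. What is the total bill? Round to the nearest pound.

Usage = 33.8 kWh/day × 30 days = 1014 kWh
First 400 kWh × £0.068 = £27.20
Remaining 614 kWh × £0.121 = £74.29
Total = £101.49 ≈ £101

£101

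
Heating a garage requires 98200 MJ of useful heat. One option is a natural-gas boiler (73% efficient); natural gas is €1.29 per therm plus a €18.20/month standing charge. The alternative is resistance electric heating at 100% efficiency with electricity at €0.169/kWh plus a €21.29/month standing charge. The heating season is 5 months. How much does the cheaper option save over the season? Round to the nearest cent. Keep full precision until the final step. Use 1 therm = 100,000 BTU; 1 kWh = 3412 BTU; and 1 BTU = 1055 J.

Heat load = 98200 MJ = 98,200,000,000 J / 1055 = 93,080,569 BTU
Gas: input = 93,080,569 / 0.73 = 127,507,628 BTU = 1,275 therm → 1,275 × €1.29 = €1,644.85; + 5 × €18.20 standing = €1,735.85
Electric: 93,080,569 BTU / 3412 = 27,280 kWh → × €0.169 = €4,610.38; + 5 × €21.29 standing = €4,716.83
Difference = |€1,735.85 − €4,716.83| = €2,980.98

€2980.98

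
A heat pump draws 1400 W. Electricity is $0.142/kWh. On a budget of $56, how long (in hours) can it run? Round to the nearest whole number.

282 h

Energy budget = $56 / $0.142 per kWh = 394.4 kWh = 394,366 Wh
Runtime = 394,366 Wh / 1400 W = 281.7 h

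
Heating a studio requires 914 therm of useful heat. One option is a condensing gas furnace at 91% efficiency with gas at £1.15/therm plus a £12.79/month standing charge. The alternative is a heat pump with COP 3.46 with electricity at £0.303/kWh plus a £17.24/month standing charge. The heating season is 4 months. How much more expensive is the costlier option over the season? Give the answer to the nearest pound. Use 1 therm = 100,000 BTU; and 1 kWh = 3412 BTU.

£1209

Heat load = 914 therm × 100,000 = 91,400,000 BTU
Gas: input = 91,400,000 / 0.91 = 100,439,560 BTU = 1,004 therm → 1,004 × £1.15 = £1,155.05; + 4 × £12.79 standing = £1,206.21
Heat pump: 91,400,000 BTU / 3412 = 26,790 kWh heat; / 3.46 = 7,742 kWh in → × £0.303 = £2,345.87; + 4 × £17.24 standing = £2,414.83
Difference = |£1,206.21 − £2,414.83| = £1,208.61 ≈ £1209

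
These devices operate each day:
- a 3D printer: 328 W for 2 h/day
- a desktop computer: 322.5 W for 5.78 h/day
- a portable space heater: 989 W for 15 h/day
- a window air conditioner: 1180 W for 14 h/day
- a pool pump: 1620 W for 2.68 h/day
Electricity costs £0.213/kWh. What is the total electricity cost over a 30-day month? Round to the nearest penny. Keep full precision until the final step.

3D printer: 328 W × 2 h × 30 d = 19,680 Wh = 19.68 kWh
desktop computer: 322.5 W × 5.78 h × 30 d = 55,922 Wh = 55.92 kWh
portable space heater: 989 W × 15 h × 30 d = 445,050 Wh = 445.1 kWh
window air conditioner: 1180 W × 14 h × 30 d = 495,600 Wh = 495.6 kWh
pool pump: 1620 W × 2.68 h × 30 d = 130,248 Wh = 130.2 kWh
Total energy = 19.68 + 55.92 + 445.1 + 495.6 + 130.2 = 1,146 kWh
Cost = 1,146 kWh × £0.213 = £244.20

£244.20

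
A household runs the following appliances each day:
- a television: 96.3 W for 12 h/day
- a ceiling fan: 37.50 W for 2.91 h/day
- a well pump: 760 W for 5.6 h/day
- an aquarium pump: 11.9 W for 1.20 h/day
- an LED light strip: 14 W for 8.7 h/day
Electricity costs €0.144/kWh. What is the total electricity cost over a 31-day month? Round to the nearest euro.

television: 96.3 W × 12 h × 31 d = 35,824 Wh = 35.82 kWh
ceiling fan: 37.50 W × 2.91 h × 31 d = 3,383 Wh = 3.383 kWh
well pump: 760 W × 5.6 h × 31 d = 131,936 Wh = 131.9 kWh
aquarium pump: 11.9 W × 1.20 h × 31 d = 443 Wh = 0.4427 kWh
LED light strip: 14 W × 8.7 h × 31 d = 3,776 Wh = 3.776 kWh
Total energy = 35.82 + 3.383 + 131.9 + 0.4427 + 3.776 = 175.4 kWh
Cost = 175.4 kWh × €0.144 = €25.25 ≈ €25

€25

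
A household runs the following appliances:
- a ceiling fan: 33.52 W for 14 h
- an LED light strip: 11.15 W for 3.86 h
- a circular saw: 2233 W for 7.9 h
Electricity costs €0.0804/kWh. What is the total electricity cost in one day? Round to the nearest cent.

€1.46

ceiling fan: 33.52 W × 14 h = 469 Wh = 0.4693 kWh
LED light strip: 11.15 W × 3.86 h = 43 Wh = 0.04304 kWh
circular saw: 2233 W × 7.9 h = 17,641 Wh = 17.64 kWh
Total energy = 0.4693 + 0.04304 + 17.64 = 18.15 kWh
Cost = 18.15 kWh × €0.0804 = €1.46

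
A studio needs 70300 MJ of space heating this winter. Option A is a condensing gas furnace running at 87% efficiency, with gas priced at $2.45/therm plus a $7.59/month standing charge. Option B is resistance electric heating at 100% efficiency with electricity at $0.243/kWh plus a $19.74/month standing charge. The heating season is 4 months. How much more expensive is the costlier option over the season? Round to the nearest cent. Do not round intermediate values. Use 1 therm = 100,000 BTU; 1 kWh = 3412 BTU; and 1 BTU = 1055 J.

$2917.79

Heat load = 70300 MJ = 70,300,000,000 J / 1055 = 66,635,071 BTU
Gas: input = 66,635,071 / 0.87 = 76,592,036 BTU = 765.9 therm → 765.9 × $2.45 = $1,876.50; + 4 × $7.59 standing = $1,906.86
Electric: 66,635,071 BTU / 3412 = 19,530 kWh → × $0.243 = $4,745.70; + 4 × $19.74 standing = $4,824.66
Difference = |$1,906.86 − $4,824.66| = $2,917.79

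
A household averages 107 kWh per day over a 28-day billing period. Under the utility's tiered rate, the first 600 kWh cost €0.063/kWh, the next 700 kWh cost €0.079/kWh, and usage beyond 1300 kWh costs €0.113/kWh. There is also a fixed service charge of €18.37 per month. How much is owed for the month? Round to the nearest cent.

Usage = 107 kWh/day × 28 days = 2996 kWh
First 600 kWh × €0.063 = €37.80
Next 700 kWh × €0.079 = €55.30
Remaining 1696 kWh × €0.113 = €191.65
Energy charge = €284.75; + service €18.37 = €303.12

€303.12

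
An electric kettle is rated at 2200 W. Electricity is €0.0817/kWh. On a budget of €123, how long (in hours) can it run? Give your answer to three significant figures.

Energy budget = €123 / €0.0817 per kWh = 1,506 kWh = 1,505,508 Wh
Runtime = 1,505,508 Wh / 2200 W = 684.3 h

684 h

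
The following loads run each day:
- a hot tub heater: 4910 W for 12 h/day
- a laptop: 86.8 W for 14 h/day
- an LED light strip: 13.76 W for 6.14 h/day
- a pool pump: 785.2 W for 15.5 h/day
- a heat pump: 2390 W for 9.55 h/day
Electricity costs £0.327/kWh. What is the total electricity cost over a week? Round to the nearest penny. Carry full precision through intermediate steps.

hot tub heater: 4910 W × 12 h × 7 d = 412,440 Wh = 412.4 kWh
laptop: 86.8 W × 14 h × 7 d = 8,506 Wh = 8.506 kWh
LED light strip: 13.76 W × 6.14 h × 7 d = 591 Wh = 0.5914 kWh
pool pump: 785.2 W × 15.5 h × 7 d = 85,194 Wh = 85.19 kWh
heat pump: 2390 W × 9.55 h × 7 d = 159,772 Wh = 159.8 kWh
Total energy = 412.4 + 8.506 + 0.5914 + 85.19 + 159.8 = 666.5 kWh
Cost = 666.5 kWh × £0.327 = £217.95

£217.95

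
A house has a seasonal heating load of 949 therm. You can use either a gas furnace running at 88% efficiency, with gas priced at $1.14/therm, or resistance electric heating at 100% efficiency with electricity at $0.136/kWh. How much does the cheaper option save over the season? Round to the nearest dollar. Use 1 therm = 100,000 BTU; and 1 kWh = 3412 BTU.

Heat load = 949 therm × 100,000 = 94,900,000 BTU
Gas: input = 94,900,000 / 0.88 = 107,840,909 BTU = 1,078 therm → 1,078 × $1.14 = $1,229.39
Electric: 94,900,000 BTU / 3412 = 27,810 kWh → × $0.136 = $3,782.65
Difference = |$1,229.39 − $3,782.65| = $2,553.26 ≈ $2553

$2553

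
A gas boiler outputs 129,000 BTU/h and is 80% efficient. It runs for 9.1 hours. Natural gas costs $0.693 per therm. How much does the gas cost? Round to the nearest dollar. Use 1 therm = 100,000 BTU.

Heat delivered = 129,000 BTU/h × 9.1 h = 1,173,900 BTU
Gas input = 1,173,900 / 0.80 = 1,467,375 BTU
= 1,467,375 / 100,000 = 14.67 therm
Cost = 14.67 × $0.693/therm = $10.17 ≈ $10

$10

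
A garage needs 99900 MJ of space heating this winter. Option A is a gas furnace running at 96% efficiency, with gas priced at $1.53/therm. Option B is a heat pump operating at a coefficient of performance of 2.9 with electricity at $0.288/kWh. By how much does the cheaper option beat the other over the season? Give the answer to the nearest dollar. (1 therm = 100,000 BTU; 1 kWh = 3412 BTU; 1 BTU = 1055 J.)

$1247

Heat load = 99900 MJ = 99,900,000,000 J / 1055 = 94,691,943 BTU
Gas: input = 94,691,943 / 0.96 = 98,637,441 BTU = 986.4 therm → 986.4 × $1.53 = $1,509.15
Heat pump: 94,691,943 BTU / 3412 = 27,750 kWh heat; / 2.9 = 9,570 kWh in → × $0.288 = $2,756.12
Difference = |$1,509.15 − $2,756.12| = $1,246.97 ≈ $1247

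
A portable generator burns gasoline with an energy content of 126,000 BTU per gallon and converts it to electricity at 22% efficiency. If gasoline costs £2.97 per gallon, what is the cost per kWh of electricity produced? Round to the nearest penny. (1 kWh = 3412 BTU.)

£0.37

Electrical output per gallon = 126,000 BTU × 0.22 / 3412 BTU/kWh = 8.124 kWh
Cost per kWh = £2.97 / 8.124 kWh = £0.366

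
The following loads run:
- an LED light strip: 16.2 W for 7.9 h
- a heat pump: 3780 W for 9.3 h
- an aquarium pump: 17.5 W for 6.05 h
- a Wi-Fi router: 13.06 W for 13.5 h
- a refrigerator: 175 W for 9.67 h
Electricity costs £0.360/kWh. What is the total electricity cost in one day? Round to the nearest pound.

LED light strip: 16.2 W × 7.9 h = 128 Wh = 0.128 kWh
heat pump: 3780 W × 9.3 h = 35,154 Wh = 35.15 kWh
aquarium pump: 17.5 W × 6.05 h = 106 Wh = 0.1059 kWh
Wi-Fi router: 13.06 W × 13.5 h = 176 Wh = 0.1763 kWh
refrigerator: 175 W × 9.67 h = 1,692 Wh = 1.692 kWh
Total energy = 0.128 + 35.15 + 0.1059 + 0.1763 + 1.692 = 37.26 kWh
Cost = 37.26 kWh × £0.360 = £13.41 ≈ £13

£13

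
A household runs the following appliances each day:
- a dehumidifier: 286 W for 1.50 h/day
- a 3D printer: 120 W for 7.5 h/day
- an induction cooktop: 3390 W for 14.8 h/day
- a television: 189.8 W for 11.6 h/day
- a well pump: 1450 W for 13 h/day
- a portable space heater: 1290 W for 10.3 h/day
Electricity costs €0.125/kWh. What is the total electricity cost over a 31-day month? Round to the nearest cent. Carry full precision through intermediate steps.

dehumidifier: 286 W × 1.50 h × 31 d = 13,299 Wh = 13.3 kWh
3D printer: 120 W × 7.5 h × 31 d = 27,900 Wh = 27.9 kWh
induction cooktop: 3390 W × 14.8 h × 31 d = 1,555,332 Wh = 1,555 kWh
television: 189.8 W × 11.6 h × 31 d = 68,252 Wh = 68.25 kWh
well pump: 1450 W × 13 h × 31 d = 584,350 Wh = 584.4 kWh
portable space heater: 1290 W × 10.3 h × 31 d = 411,897 Wh = 411.9 kWh
Total energy = 13.3 + 27.9 + 1,555 + 68.25 + 584.4 + 411.9 = 2,661 kWh
Cost = 2,661 kWh × €0.125 = €332.63

€332.63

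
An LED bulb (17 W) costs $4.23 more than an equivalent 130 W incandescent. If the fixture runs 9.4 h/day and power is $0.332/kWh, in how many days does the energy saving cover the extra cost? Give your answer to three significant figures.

12 days

Power saved = 130 − 17 = 113 W
Daily energy saved = 113 W × 9.4 h = 1062 Wh = 1.0622 kWh
Daily savings = 1.0622 × $0.332 = $0.3527
Payback = $4.23 / $0.3527 per day = 11.99 days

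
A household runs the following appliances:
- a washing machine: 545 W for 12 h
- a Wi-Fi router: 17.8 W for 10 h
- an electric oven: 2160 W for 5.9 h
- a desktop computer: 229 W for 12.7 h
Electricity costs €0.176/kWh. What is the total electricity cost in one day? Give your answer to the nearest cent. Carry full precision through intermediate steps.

washing machine: 545 W × 12 h = 6,540 Wh = 6.54 kWh
Wi-Fi router: 17.8 W × 10 h = 178 Wh = 0.178 kWh
electric oven: 2160 W × 5.9 h = 12,744 Wh = 12.74 kWh
desktop computer: 229 W × 12.7 h = 2,908 Wh = 2.908 kWh
Total energy = 6.54 + 0.178 + 12.74 + 2.908 = 22.37 kWh
Cost = 22.37 kWh × €0.176 = €3.94

€3.94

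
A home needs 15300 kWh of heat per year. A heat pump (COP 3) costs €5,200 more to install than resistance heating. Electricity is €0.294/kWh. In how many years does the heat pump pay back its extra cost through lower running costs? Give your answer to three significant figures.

Resistance: 15300 kWh × €0.294 = €4,498.20/yr
Heat pump: 15300 / 3 = 5100 kWh in → × €0.294 = €1,499.40/yr
Annual savings = €2,998.80
Payback = €5,200 / €2,998.80 = 1.73 years

1.73 years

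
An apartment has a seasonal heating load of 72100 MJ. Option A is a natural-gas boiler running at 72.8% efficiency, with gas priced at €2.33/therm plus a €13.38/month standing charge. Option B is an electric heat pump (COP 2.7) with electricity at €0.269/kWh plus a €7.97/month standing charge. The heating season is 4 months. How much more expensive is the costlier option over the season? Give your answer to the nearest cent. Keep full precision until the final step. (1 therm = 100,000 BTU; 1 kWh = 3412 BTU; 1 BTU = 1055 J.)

€213.39

Heat load = 72100 MJ = 72,100,000,000 J / 1055 = 68,341,232 BTU
Gas: input = 68,341,232 / 0.728 = 93,875,319 BTU = 938.8 therm → 938.8 × €2.33 = €2,187.29; + 4 × €13.38 standing = €2,240.81
Heat pump: 68,341,232 BTU / 3412 = 20,030 kWh heat; / 2.7 = 7,418 kWh in → × €0.269 = €1,995.55; + 4 × €7.97 standing = €2,027.43
Difference = |€2,240.81 − €2,027.43| = €213.39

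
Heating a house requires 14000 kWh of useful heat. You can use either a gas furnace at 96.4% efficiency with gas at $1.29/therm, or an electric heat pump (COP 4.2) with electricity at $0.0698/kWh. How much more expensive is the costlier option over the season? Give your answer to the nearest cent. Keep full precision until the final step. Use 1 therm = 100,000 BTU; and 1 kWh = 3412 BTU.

$406.55

Heat load = 14000 kWh × 3412 = 47,768,000 BTU
Gas: input = 47,768,000 / 0.964 = 49,551,867 BTU = 495.5 therm → 495.5 × $1.29 = $639.22
Heat pump: 47,768,000 BTU / 3412 = 14,000 kWh heat; / 4.2 = 3,333 kWh in → × $0.0698 = $232.67
Difference = |$639.22 − $232.67| = $406.55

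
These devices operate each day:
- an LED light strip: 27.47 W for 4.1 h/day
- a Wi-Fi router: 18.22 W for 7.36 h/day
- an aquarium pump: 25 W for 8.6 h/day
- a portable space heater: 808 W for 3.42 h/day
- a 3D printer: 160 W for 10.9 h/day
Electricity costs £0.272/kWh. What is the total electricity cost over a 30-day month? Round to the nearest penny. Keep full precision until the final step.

LED light strip: 27.47 W × 4.1 h × 30 d = 3,379 Wh = 3.379 kWh
Wi-Fi router: 18.22 W × 7.36 h × 30 d = 4,023 Wh = 4.023 kWh
aquarium pump: 25 W × 8.6 h × 30 d = 6,450 Wh = 6.45 kWh
portable space heater: 808 W × 3.42 h × 30 d = 82,901 Wh = 82.9 kWh
3D printer: 160 W × 10.9 h × 30 d = 52,320 Wh = 52.32 kWh
Total energy = 3.379 + 4.023 + 6.45 + 82.9 + 52.32 = 149.1 kWh
Cost = 149.1 kWh × £0.272 = £40.55

£40.55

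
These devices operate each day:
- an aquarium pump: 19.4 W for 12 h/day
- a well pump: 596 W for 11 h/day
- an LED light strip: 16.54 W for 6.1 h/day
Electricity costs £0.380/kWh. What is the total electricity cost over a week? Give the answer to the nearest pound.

aquarium pump: 19.4 W × 12 h × 7 d = 1,630 Wh = 1.63 kWh
well pump: 596 W × 11 h × 7 d = 45,892 Wh = 45.89 kWh
LED light strip: 16.54 W × 6.1 h × 7 d = 706 Wh = 0.7063 kWh
Total energy = 1.63 + 45.89 + 0.7063 = 48.23 kWh
Cost = 48.23 kWh × £0.380 = £18.33 ≈ £18

£18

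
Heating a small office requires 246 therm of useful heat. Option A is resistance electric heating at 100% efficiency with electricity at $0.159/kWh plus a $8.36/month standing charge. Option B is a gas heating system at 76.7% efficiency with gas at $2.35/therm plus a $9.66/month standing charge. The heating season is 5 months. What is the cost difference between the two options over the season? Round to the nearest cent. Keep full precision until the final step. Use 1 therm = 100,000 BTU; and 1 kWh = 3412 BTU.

Heat load = 246 therm × 100,000 = 24,600,000 BTU
Gas: input = 24,600,000 / 0.767 = 32,073,012 BTU = 320.7 therm → 320.7 × $2.35 = $753.72; + 5 × $9.66 standing = $802.02
Electric: 24,600,000 BTU / 3412 = 7,210 kWh → × $0.159 = $1,146.37; + 5 × $8.36 standing = $1,188.17
Difference = |$802.02 − $1,188.17| = $386.15

$386.15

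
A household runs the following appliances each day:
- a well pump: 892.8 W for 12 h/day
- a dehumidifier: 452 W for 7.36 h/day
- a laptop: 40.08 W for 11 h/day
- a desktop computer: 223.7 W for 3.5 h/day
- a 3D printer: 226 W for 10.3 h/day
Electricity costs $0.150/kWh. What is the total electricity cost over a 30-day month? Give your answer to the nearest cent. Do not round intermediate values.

$79.16

well pump: 892.8 W × 12 h × 30 d = 321,408 Wh = 321.4 kWh
dehumidifier: 452 W × 7.36 h × 30 d = 99,802 Wh = 99.8 kWh
laptop: 40.08 W × 11 h × 30 d = 13,226 Wh = 13.23 kWh
desktop computer: 223.7 W × 3.5 h × 30 d = 23,488 Wh = 23.49 kWh
3D printer: 226 W × 10.3 h × 30 d = 69,834 Wh = 69.83 kWh
Total energy = 321.4 + 99.8 + 13.23 + 23.49 + 69.83 = 527.8 kWh
Cost = 527.8 kWh × $0.150 = $79.16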